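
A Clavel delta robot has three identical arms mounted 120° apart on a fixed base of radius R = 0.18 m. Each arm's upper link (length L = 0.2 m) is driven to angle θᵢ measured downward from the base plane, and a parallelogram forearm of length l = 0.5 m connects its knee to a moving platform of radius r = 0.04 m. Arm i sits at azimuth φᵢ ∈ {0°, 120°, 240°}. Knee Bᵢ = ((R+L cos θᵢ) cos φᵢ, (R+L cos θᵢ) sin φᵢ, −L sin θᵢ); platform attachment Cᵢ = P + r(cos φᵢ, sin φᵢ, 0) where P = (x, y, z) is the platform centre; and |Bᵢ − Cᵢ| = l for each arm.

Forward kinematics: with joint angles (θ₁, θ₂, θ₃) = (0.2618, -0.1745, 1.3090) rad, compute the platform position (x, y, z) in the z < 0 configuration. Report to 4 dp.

(0.0787, 0.2552, -0.3984)

φ1=0.0°: virtual centre (0.3332, 0.0000, -0.0518), radius l
φ2=120.0°: virtual centre (-0.1685, 0.2918, 0.0347), radius l
arm 3 at φ=240.0°: (R−r)+L cos θ3 = 0.1918;  O3 = (-0.0959, -0.1661, -0.1932)
|O₂|²−|O₁|² = 0.0011;  |O₃|²−|O₁|² = -0.0396
linear system: -1.0033x+0.5836y = 0.0011−0.1730z; -0.8581x+-0.3321y = -0.0396−-0.2828z
det = 0.8341;  x = 0.0273+-0.1290z,  y = 0.0487+-0.5182z
into |P−O₁|² = l²: 1.2852z² + 0.1320z + -0.1514 = 0;  Δ = 0.7956;  z = -0.3984 or 0.2957 → z<0 root = -0.3984
x = 0.0787, y = 0.2552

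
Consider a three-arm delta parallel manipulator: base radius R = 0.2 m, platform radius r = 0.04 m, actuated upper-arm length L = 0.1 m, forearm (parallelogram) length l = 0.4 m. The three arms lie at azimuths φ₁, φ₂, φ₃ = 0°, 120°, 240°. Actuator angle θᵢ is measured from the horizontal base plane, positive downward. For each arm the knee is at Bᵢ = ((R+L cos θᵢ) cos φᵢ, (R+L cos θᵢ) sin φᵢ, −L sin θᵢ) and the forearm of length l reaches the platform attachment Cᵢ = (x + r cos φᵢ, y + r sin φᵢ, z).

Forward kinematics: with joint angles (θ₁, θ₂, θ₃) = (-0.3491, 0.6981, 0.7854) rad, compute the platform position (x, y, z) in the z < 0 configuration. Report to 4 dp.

arm 1 at φ=0.0°: e+L cos θ1 = 0.2540;  S1 = (0.2540, 0.0000, 0.0342)
arm 2 at φ=120.0°: e+L cos θ2 = 0.2366;  S2 = (-0.1183, 0.2049, -0.0643)
arm 3 at φ=240.0°: e+L cos θ3 = 0.2307;  S3 = (-0.1154, -0.1998, -0.0707)
|S₂|²−|S₁|² = -0.0056;  |S₃|²−|S₁|² = -0.0074
linear system: -0.7445x+0.4098y = -0.0056−-0.1970z; -0.7386x+-0.3996y = -0.0074−-0.2098z
Cramer: x(z) = 0.0088-0.2744z;  y(z) = 0.0024-0.0179z
into |P−S₁|² = l²: 1.0756z² + 0.0661z + -0.0987 = 0;  Δ = 0.4290;  z = -0.3352 or 0.2738 → z<0 root = -0.3352
x = 0.1008, y = 0.0084

(0.1008, 0.0084, -0.3352)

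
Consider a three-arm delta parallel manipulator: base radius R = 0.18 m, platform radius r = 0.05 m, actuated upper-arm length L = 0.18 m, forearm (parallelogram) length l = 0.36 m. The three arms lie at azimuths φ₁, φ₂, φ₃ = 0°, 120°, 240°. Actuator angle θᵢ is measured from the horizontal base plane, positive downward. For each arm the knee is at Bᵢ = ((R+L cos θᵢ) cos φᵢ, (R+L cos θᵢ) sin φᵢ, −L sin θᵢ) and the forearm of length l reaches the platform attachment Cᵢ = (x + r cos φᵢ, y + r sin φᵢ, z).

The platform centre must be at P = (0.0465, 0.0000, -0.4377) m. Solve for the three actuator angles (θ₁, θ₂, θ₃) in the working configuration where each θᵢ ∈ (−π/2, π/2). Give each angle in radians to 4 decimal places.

φ1=0.0° → target in arm frame (0.0465, 0.0000)
  e−x'=0.0835;  (l²−L²−(e−x')²−y'²−z²)/2L = -0.2815
  √(A²+B²)=0.4456;  θ1 = -1.3823+2.2547 ≈ 0.8724
φ2=120.0° → target in arm frame (-0.0232, -0.0403)
  A=0.1532, B=-0.4377, C=(l²−L²−A²−y'²−z²)/(2L)=-0.3319
  θ2 = atan2(B,A) + arccos(C/0.4638) = 1.1344
rotate P by −φ3: (-0.0233, 0.0403, -0.4377)
  e−x'=0.1533;  (l²−L²−(e−x')²−y'²−z²)/2L = -0.3319
  γ=atan2(-0.4377,0.1533)=-1.2340;  ψ=arccos(-0.7157)=2.3684;  θ3=γ+ψ≈1.1344

θ₁ = 0.8724, θ₂ = 1.1344, θ₃ = 1.1344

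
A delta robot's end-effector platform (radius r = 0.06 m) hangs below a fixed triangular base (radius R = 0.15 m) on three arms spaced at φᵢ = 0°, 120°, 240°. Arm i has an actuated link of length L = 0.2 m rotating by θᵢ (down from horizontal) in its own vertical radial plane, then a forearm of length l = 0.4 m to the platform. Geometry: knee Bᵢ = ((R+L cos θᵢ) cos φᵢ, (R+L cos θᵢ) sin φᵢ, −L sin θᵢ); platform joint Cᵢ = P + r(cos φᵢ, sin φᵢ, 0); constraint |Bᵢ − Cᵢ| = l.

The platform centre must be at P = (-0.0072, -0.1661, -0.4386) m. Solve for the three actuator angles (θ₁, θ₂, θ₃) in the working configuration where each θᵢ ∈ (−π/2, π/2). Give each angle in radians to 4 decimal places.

θ₁ = 0.8727, θ₂ = 1.2217, θ₃ = 0.3489

φ1=0.0° → target in arm frame (-0.0072, -0.1661)
  e−x'=0.0972;  (l²−L²−(e−x')²−y'²−z²)/2L = -0.2735
  θ1 = atan2(B,A) + arccos(C/0.4492) = 0.8727
rotate P by −φ2: (-0.1402, 0.0893, -0.4386)
  A=0.2302, B=-0.4386, C=(l²−L²−A²−y'²−z²)/(2L)=-0.3334
  √(A²+B²)=0.4954;  θ2 = -1.0874+2.3091 ≈ 1.2217
rotate P by −φ3: (0.1474, 0.0768, -0.4386)
  A cos θ + B sin θ = C:  -0.0574·cos θ + -0.4386·sin θ = -0.2039
  √(A²+B²)=0.4423;  θ3 = -1.7010+2.0499 ≈ 0.3489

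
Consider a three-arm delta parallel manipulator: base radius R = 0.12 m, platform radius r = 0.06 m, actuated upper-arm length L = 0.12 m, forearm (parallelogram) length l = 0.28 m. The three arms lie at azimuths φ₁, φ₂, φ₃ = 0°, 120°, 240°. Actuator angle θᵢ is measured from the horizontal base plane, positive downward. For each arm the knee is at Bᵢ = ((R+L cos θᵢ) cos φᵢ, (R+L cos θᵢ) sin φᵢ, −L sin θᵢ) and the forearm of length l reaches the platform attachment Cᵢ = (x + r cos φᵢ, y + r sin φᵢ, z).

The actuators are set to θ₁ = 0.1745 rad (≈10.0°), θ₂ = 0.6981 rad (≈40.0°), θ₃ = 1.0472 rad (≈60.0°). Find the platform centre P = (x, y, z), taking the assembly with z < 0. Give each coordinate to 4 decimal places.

(0.0932, 0.0467, -0.2835)

arm 1 at φ=0.0°: ρ1 = 0.1782;  centre 1 = (0.1782, 0.0000, -0.0208)
φ2=120.0°: virtual centre (-0.0760, 0.1316, -0.0771), radius l
centre 3 = (0.1200·cos240.0°, 0.1200·sin240.0°, -0.1039) = (-0.0600, -0.1039, -0.1039)
eliminate P² terms by subtracting sphere 1 from 2 and 3
plane₁₂: -0.5083x+0.2631y+-0.1126z = -0.0031
det = 0.2310;  x = 0.0108+-0.2906z,  y = 0.0089+-0.1335z
into |P−centre ₁|² = l²: 1.1023z² + 0.1366z + -0.0499 = 0;  Δ = 0.2385;  z = -0.2835 or 0.1596 → z<0 root = -0.2835
x = 0.0932, y = 0.0467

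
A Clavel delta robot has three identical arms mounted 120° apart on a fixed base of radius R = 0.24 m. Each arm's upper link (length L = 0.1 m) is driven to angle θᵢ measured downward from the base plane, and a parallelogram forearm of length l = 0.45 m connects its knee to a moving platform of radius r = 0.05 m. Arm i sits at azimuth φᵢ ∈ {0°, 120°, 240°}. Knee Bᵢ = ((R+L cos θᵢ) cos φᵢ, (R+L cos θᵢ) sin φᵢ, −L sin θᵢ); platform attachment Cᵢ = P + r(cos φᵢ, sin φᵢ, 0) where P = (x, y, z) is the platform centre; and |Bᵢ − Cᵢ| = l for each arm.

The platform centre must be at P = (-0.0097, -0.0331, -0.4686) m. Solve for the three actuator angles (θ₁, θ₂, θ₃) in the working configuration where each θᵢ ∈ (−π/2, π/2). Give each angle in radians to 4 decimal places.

θ₁ = 1.1345, θ₂ = 1.2215, θ₃ = 0.8722

arm 1 (φ=0.0°): x'=-0.0097, y'=-0.0331
  A cos θ + B sin θ = C:  0.1997·cos θ + -0.4686·sin θ = -0.3403
  θ1 = atan2(B,A) + arccos(C/0.5094) = 1.1345
φ2=120.0° → target in arm frame (-0.0238, 0.0250)
  e−x'=0.2138;  (l²−L²−(e−x')²−y'²−z²)/2L = -0.3671
  √(A²+B²)=0.5151;  θ2 = -1.1427+2.3642 ≈ 1.2215
arm 3 (φ=240.0°): x'=0.0335, y'=0.0081
  A=0.1565, B=-0.4686, C=(l²−L²−A²−y'²−z²)/(2L)=-0.2582
  √(A²+B²)=0.4940;  θ3 = -1.2485+2.1207 ≈ 0.8722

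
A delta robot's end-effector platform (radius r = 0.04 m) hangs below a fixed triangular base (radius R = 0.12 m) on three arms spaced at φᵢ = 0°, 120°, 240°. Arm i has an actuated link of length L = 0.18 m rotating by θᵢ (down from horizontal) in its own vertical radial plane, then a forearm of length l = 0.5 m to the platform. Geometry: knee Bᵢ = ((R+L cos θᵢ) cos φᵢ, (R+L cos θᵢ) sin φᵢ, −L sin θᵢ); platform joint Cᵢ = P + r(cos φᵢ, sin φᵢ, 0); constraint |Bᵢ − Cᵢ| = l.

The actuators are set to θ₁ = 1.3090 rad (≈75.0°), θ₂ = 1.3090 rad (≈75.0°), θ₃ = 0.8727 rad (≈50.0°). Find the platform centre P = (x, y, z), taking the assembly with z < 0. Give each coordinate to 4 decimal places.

(-0.0544, -0.0943, -0.6303)

centre 1 = (0.1266·cos0.0°, 0.1266·sin0.0°, -0.1739) = (0.1266, 0.0000, -0.1739)
centre 2 = (0.1266·cos120.0°, 0.1266·sin120.0°, -0.1739) = (-0.0633, 0.1096, -0.1739)
arm 3 at φ=240.0°: ρ3 = 0.1957;  centre 3 = (-0.0978, -0.1695, -0.1379)
|centre ₂|²−|centre ₁|² = 0.0000;  |centre ₃|²−|centre ₁|² = 0.0111
[-0.3798 0.2193 0.0000]·P = 0.0000;  [-0.4489 -0.3390 0.0719]·P = 0.0111
Cramer: x(z) = -0.0107+0.0695z;  y(z) = -0.0185+0.1203z
quadratic in z: (1.0193)z²+(0.3242)z+(-0.2006)=0, √Δ=0.9607 → z ∈ {-0.6303, 0.3122}; z = -0.6303 (taking z<0)
x = -0.0544, y = -0.0943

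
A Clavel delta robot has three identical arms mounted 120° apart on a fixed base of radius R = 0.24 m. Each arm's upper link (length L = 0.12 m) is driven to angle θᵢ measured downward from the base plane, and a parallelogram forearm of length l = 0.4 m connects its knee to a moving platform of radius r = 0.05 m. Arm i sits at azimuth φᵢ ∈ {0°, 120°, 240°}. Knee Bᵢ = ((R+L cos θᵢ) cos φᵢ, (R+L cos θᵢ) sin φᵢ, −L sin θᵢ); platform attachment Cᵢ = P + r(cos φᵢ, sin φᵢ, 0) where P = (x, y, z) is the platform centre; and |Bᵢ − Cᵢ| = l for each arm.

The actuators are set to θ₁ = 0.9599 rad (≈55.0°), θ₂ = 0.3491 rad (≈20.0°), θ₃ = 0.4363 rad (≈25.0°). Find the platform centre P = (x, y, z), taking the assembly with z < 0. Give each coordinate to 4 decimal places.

centre 1 = (0.2588·cos0.0°, 0.2588·sin0.0°, -0.0983) = (0.2588, 0.0000, -0.0983)
φ2=120.0°: virtual centre (-0.1514, 0.2622, -0.0410), radius l
φ3=240.0°: virtual centre (-0.1494, -0.2587, -0.0507), radius l
|centre ₂|²−|centre ₁|² = 0.0167;  |centre ₃|²−|centre ₁|² = 0.0152
plane₁₂: -0.8204x+0.5244y+0.1145z = 0.0167
det = 0.8527;  x = -0.0195+0.1280z,  y = 0.0014+-0.0181z
sphere 1 gives Az²+Bz+C=0 with A=1.0167, B=0.1253, C=-0.0729;  B²−4AC=0.3121;  roots -0.3364, 0.2131;  negative root z = -0.3364
x = -0.0625, y = 0.0075

(-0.0625, 0.0075, -0.3364)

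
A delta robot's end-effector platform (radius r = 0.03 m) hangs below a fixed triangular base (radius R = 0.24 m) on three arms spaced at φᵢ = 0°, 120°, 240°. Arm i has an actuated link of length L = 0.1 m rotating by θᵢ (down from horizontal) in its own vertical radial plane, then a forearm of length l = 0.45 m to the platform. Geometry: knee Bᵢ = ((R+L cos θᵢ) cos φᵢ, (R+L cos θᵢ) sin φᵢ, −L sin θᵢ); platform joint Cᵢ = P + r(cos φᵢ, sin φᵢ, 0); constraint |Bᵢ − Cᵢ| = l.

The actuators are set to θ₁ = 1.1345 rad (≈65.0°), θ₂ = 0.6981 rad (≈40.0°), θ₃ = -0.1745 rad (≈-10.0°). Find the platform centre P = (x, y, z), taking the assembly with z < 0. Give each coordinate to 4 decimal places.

(-0.0858, -0.0673, -0.3800)

arm 1 at φ=0.0°: ρ1 = 0.2523;  O1 = (0.2523, 0.0000, -0.0906)
O2 = (0.2866·cos120.0°, 0.2866·sin120.0°, -0.0643) = (-0.1433, 0.2482, -0.0643)
arm 3 at φ=240.0°: ρ3 = 0.3085;  O3 = (-0.1542, -0.2672, 0.0174)
subtract pairs → two planes through P
linear system: -0.7911x+0.4964y = 0.0144−0.0527z; -0.8130x+-0.5343y = 0.0236−0.2160z
det = 0.8263;  x = -0.0235+0.1638z,  y = -0.0084+0.1549z
into |P−O₁|² = l²: 1.0508z² + 0.0883z + -0.1182 = 0;  Δ = 0.5045;  z = -0.3800 or 0.2959 → z<0 root = -0.3800
x = -0.0858, y = -0.0673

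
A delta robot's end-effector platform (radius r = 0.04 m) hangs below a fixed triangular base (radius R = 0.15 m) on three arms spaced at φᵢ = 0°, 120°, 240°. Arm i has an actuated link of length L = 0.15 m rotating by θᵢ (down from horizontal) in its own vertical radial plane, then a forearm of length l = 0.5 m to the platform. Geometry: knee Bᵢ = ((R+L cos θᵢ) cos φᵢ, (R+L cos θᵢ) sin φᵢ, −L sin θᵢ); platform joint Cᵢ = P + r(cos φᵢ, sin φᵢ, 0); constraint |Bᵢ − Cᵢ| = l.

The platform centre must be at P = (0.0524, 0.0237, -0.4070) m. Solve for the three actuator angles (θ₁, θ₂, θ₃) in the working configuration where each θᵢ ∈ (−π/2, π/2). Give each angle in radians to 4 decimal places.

φ1=0.0° → target in arm frame (0.0524, 0.0237)
  A cos θ + B sin θ = C:  0.0576·cos θ + -0.4070·sin θ = 0.1932
  √(A²+B²)=0.4111;  θ1 = -1.4302+1.0814 ≈ -0.3488
arm 2 (φ=120.0°): x'=-0.0057, y'=-0.0572
  e−x'=0.1157;  (l²−L²−(e−x')²−y'²−z²)/2L = 0.1507
  γ=atan2(-0.4070,0.1157)=-1.2939;  ψ=arccos(0.3560)=1.2068;  θ2=γ+ψ≈-0.0871
rotate P by −φ3: (-0.0467, 0.0335, -0.4070)
  e−x'=0.1567;  (l²−L²−(e−x')²−y'²−z²)/2L = 0.1205
  √(A²+B²)=0.4361;  θ3 = -1.2032+1.2908 ≈ 0.0875

θ₁ = -0.3488, θ₂ = -0.0871, θ₃ = 0.0875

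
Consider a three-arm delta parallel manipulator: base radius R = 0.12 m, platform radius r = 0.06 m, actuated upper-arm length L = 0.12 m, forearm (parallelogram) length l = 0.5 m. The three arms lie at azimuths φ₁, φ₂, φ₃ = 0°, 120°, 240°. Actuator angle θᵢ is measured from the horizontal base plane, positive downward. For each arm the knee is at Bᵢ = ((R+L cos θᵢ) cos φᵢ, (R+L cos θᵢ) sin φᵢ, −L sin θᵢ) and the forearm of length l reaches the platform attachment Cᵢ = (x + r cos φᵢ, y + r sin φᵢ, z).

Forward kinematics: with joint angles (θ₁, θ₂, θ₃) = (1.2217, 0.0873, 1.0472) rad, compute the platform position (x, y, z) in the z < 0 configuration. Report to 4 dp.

(-0.1503, 0.1789, -0.5062)

arm 1 at φ=0.0°: (R−r)+L cos θ1 = 0.1010;  centre 1 = (0.1010, 0.0000, -0.1128)
arm 2 at φ=120.0°: (R−r)+L cos θ2 = 0.1795;  centre 2 = (-0.0898, 0.1555, -0.0105)
centre 3 = (0.1200·cos240.0°, 0.1200·sin240.0°, -0.1039) = (-0.0600, -0.1039, -0.1039)
|centre ₂|²−|centre ₁|² = 0.0094;  |centre ₃|²−|centre ₁|² = 0.0023
plane₁₂: -0.3816x+0.3110y+0.2046z = 0.0094
det = 0.1795;  x = -0.0148+0.2676z,  y = 0.0121+-0.3296z
sphere 1 gives Az²+Bz+C=0 with A=1.1802, B=0.1556, C=-0.2237;  B²−4AC=1.0803;  roots -0.5062, 0.3744;  negative root z = -0.5062
x = -0.1503, y = 0.1789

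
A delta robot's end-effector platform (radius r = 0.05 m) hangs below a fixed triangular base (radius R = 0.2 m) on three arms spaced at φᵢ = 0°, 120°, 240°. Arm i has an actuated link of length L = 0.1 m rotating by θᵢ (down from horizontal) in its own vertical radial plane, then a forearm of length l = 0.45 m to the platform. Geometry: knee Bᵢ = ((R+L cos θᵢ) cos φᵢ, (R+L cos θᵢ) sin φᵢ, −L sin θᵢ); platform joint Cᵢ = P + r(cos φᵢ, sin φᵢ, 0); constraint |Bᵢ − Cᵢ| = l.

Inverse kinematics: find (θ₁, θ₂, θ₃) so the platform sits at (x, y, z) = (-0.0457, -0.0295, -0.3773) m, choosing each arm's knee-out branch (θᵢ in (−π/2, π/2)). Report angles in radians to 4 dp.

rotate P by −φ1: (-0.0457, -0.0295, -0.3773)
  A=0.1957, B=-0.3773, C=(l²−L²−A²−y'²−z²)/(2L)=0.0549
  θ1 = atan2(B,A) + arccos(C/0.4250) = 0.3490
rotate P by −φ2: (-0.0027, 0.0543, -0.3773)
  A=0.1527, B=-0.3773, C=(l²−L²−A²−y'²−z²)/(2L)=0.1194
  θ2 = atan2(B,A) + arccos(C/0.4070) = 0.0869
rotate P by −φ3: (0.0484, -0.0248, -0.3773)
  A=0.1016, B=-0.3773, C=(l²−L²−A²−y'²−z²)/(2L)=0.1960
  √(A²+B²)=0.3907;  θ3 = -1.3077+1.0453 ≈ -0.2625

θ₁ = 0.3490, θ₂ = 0.0869, θ₃ = -0.2625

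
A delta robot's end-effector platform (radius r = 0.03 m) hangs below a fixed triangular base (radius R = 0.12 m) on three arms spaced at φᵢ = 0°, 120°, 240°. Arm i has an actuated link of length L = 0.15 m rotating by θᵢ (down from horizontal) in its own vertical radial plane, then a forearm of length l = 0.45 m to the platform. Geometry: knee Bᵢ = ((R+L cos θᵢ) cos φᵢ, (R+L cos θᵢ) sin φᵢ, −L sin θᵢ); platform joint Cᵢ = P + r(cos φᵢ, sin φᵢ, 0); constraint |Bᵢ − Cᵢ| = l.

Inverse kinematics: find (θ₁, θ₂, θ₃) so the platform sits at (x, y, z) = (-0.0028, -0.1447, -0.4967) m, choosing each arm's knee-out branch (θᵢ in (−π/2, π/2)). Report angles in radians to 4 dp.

rotate P by −φ1: (-0.0028, -0.1447, -0.4967)
  e−x'=0.0928;  (l²−L²−(e−x')²−y'²−z²)/2L = -0.3209
  γ=atan2(-0.4967,0.0928)=-1.3861;  ψ=arccos(-0.6350)=2.2588;  θ1=γ+ψ≈0.8727
φ2=120.0° → target in arm frame (-0.1239, 0.0748)
  e−x'=0.2139;  (l²−L²−(e−x')²−y'²−z²)/2L = -0.3935
  √(A²+B²)=0.5408;  θ2 = -1.1641+2.3857 ≈ 1.2216
rotate P by −φ3: (0.1267, 0.0699, -0.4967)
  A=-0.0367, B=-0.4967, C=(l²−L²−A²−y'²−z²)/(2L)=-0.2432
  θ3 = atan2(B,A) + arccos(C/0.4981) = 0.4363

θ₁ = 0.8727, θ₂ = 1.2216, θ₃ = 0.4363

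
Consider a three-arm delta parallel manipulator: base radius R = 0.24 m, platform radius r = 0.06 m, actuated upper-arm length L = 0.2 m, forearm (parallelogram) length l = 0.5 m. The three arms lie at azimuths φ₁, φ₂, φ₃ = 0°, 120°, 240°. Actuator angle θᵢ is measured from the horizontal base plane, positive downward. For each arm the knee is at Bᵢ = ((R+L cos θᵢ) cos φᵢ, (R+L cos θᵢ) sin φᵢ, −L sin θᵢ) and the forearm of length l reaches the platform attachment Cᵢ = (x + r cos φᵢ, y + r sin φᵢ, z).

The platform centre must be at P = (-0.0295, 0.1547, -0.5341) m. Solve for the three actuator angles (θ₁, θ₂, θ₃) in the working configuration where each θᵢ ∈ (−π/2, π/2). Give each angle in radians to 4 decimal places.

φ1=0.0° → target in arm frame (-0.0295, 0.1547)
  A cos θ + B sin θ = C:  0.2095·cos θ + -0.5341·sin θ = -0.3577
  √(A²+B²)=0.5737;  θ1 = -1.1970+2.2440 ≈ 1.0470
φ2=120.0° → target in arm frame (0.1487, -0.0518)
  A=0.0313, B=-0.5341, C=(l²−L²−A²−y'²−z²)/(2L)=-0.1973
  √(A²+B²)=0.5350;  θ2 = -1.5123+1.9485 ≈ 0.4362
rotate P by −φ3: (-0.1192, -0.1029, -0.5341)
  A cos θ + B sin θ = C:  0.2992·cos θ + -0.5341·sin θ = -0.4385
  θ3 = atan2(B,A) + arccos(C/0.6122) = 1.3090

θ₁ = 1.0470, θ₂ = 0.4362, θ₃ = 1.3090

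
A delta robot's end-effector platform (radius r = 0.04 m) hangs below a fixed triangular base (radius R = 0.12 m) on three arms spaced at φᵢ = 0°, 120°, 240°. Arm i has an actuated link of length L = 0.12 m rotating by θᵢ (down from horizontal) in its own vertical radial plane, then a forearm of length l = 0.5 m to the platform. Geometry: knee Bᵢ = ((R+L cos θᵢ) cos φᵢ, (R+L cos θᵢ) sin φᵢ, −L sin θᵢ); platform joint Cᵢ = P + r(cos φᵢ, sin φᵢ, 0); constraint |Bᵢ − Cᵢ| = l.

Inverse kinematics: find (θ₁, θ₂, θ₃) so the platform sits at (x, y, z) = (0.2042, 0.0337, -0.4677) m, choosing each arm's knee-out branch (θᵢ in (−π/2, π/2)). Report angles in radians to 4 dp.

θ₁ = -0.2621, θ₂ = 0.6982, θ₃ = 0.8726

φ1=0.0° → target in arm frame (0.2042, 0.0337)
  e−x'=-0.1242;  (l²−L²−(e−x')²−y'²−z²)/2L = 0.0012
  γ=atan2(-0.4677,-0.1242)=-1.8304;  ψ=arccos(0.0025)=1.5683;  θ1=γ+ψ≈-0.2621
arm 2 (φ=120.0°): x'=-0.0729, y'=-0.1937
  A cos θ + B sin θ = C:  0.1529·cos θ + -0.4677·sin θ = -0.1835
  √(A²+B²)=0.4921;  θ2 = -1.2548+1.9530 ≈ 0.6982
arm 3 (φ=240.0°): x'=-0.1313, y'=0.1600
  A cos θ + B sin θ = C:  0.2113·cos θ + -0.4677·sin θ = -0.2224
  γ=atan2(-0.4677,0.2113)=-1.1465;  ψ=arccos(-0.4334)=2.0191;  θ3=γ+ψ≈0.8726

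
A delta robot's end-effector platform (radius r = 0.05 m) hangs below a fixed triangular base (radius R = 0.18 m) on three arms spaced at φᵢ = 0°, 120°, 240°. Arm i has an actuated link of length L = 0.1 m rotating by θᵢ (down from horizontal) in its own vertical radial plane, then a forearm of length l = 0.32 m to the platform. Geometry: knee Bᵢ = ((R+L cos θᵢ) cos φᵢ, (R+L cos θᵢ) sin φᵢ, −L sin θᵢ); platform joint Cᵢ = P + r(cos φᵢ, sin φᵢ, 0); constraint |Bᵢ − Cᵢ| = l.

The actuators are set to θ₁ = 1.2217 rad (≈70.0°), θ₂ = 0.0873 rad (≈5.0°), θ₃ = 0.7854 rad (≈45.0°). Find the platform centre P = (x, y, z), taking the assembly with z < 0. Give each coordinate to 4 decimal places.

arm 1 at φ=0.0°: ρ1 = 0.1642;  centre 1 = (0.1642, 0.0000, -0.0940)
centre 2 = (0.2296·cos120.0°, 0.2296·sin120.0°, -0.0087) = (-0.1148, 0.1989, -0.0087)
centre 3 = (0.2007·cos240.0°, 0.2007·sin240.0°, -0.0707) = (-0.1004, -0.1738, -0.0707)
|centre ₂|²−|centre ₁|² = 0.0170;  |centre ₃|²−|centre ₁|² = 0.0095
linear system: -0.5580x+0.3977y = 0.0170−0.1705z; -0.5291x+-0.3476y = 0.0095−0.0465z
Cramer: x(z) = -0.0240+0.1923z;  y(z) = 0.0092-0.1589z
into |P−centre ₁|² = l²: 1.0622z² + 0.1127z + -0.0581 = 0;  Δ = 0.2595;  z = -0.2928 or 0.1867 → z<0 root = -0.2928
x = -0.0803, y = 0.0557

(-0.0803, 0.0557, -0.2928)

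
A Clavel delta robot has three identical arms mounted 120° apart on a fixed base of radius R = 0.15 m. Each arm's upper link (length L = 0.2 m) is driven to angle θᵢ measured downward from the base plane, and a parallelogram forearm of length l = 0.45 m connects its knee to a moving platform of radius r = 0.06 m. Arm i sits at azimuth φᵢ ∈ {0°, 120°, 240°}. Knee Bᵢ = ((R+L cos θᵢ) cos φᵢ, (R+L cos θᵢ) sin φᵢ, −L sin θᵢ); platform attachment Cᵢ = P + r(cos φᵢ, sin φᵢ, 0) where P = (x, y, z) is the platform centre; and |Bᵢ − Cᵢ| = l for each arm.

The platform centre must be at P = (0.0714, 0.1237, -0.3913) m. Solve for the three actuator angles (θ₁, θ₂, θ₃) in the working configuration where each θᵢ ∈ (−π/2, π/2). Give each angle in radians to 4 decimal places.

rotate P by −φ1: (0.0714, 0.1237, -0.3913)
  A=0.0186, B=-0.3913, C=(l²−L²−A²−y'²−z²)/(2L)=-0.0157
  γ=atan2(-0.3913,0.0186)=-1.5233;  ψ=arccos(-0.0400)=1.6108;  θ1=γ+ψ≈0.0875
rotate P by −φ2: (0.0714, -0.1237, -0.3913)
  A=0.0186, B=-0.3913, C=(l²−L²−A²−y'²−z²)/(2L)=-0.0156
  √(A²+B²)=0.3917;  θ2 = -1.5234+1.6107 ≈ 0.0874
arm 3 (φ=240.0°): x'=-0.1428, y'=0.0000
  e−x'=0.2328;  (l²−L²−(e−x')²−y'²−z²)/2L = -0.1121
  θ3 = atan2(B,A) + arccos(C/0.4553) = 0.7854

θ₁ = 0.0875, θ₂ = 0.0874, θ₃ = 0.7854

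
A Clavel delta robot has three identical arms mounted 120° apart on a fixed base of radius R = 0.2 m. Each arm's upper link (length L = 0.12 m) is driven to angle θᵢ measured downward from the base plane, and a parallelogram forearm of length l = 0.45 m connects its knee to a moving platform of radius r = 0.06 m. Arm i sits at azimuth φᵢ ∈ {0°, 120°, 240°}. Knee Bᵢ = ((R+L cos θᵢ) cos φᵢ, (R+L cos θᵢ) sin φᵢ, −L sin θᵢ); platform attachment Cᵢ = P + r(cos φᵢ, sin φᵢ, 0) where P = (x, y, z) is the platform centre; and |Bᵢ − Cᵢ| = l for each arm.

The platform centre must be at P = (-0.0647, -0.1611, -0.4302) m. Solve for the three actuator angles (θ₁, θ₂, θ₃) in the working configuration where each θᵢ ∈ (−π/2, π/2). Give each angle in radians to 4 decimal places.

arm 1 (φ=0.0°): x'=-0.0647, y'=-0.1611
  A cos θ + B sin θ = C:  0.2047·cos θ + -0.4302·sin θ = -0.2701
  γ=atan2(-0.4302,0.2047)=-1.1267;  ψ=arccos(-0.5670)=2.1736;  θ1=γ+ψ≈1.0469
arm 2 (φ=120.0°): x'=-0.1072, y'=0.1366
  A=0.2472, B=-0.4302, C=(l²−L²−A²−y'²−z²)/(2L)=-0.3197
  γ=atan2(-0.4302,0.2472)=-1.0493;  ψ=arccos(-0.6443)=2.2709;  θ2=γ+ψ≈1.2216
rotate P by −φ3: (0.1719, 0.0245, -0.4302)
  A=-0.0319, B=-0.4302, C=(l²−L²−A²−y'²−z²)/(2L)=0.0059
  γ=atan2(-0.4302,-0.0319)=-1.6447;  ψ=arccos(0.0136)=1.5572;  θ3=γ+ψ≈-0.0876

θ₁ = 1.0469, θ₂ = 1.2216, θ₃ = -0.0876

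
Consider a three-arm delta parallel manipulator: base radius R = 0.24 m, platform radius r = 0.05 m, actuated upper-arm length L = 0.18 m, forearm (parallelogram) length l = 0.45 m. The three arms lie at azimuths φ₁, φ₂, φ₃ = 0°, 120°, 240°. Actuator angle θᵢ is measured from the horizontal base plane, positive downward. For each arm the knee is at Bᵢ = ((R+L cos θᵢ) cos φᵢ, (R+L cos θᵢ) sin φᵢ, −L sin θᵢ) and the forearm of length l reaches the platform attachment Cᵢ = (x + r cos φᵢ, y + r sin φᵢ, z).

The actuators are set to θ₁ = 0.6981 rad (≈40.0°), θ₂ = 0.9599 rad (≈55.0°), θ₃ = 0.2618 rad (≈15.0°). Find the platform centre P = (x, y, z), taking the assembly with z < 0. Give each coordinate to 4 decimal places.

O1 = (0.3279·cos0.0°, 0.3279·sin0.0°, -0.1157) = (0.3279, 0.0000, -0.1157)
φ2=120.0°: virtual centre (-0.1466, 0.2540, -0.1474), radius l
O3 = (0.3639·cos240.0°, 0.3639·sin240.0°, -0.0466) = (-0.1819, -0.3151, -0.0466)
eliminate P² terms by subtracting sphere 1 from 2 and 3
[-0.9490 0.5079 -0.0635]·P = -0.0132;  [-1.0196 -0.6302 0.1382]·P = 0.0137
det = 1.1160;  x = 0.0012+0.0271z,  y = -0.0237+0.1755z
into |P−O₁|² = l²: 1.0315z² + 0.2054z + -0.0818 = 0;  Δ = 0.3799;  z = -0.3983 or 0.1992 → z<0 root = -0.3983
x = -0.0096, y = -0.0936

(-0.0096, -0.0936, -0.3983)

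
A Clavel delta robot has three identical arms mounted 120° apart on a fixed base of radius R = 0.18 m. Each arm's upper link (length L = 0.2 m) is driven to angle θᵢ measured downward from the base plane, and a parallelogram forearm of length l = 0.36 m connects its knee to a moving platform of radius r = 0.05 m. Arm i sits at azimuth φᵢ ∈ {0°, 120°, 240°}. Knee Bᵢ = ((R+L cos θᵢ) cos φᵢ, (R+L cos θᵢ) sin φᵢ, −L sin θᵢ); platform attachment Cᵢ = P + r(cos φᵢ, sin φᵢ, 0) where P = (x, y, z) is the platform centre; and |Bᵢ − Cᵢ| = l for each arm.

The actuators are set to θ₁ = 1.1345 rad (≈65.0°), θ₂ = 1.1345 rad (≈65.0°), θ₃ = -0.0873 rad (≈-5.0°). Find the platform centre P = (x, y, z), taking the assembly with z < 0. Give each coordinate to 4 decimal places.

(-0.0871, -0.1508, -0.3074)

arm 1 at φ=0.0°: ρ1 = 0.2145;  O1 = (0.2145, 0.0000, -0.1813)
O2 = (0.2145·cos120.0°, 0.2145·sin120.0°, -0.1813) = (-0.1073, 0.1858, -0.1813)
φ3=240.0°: virtual centre (-0.1646, -0.2851, 0.0174), radius l
subtract pairs → two planes through P
linear system: -0.6436x+0.3716y = 0.0000−0.0000z; -0.7583x+-0.5703y = 0.0298−0.3974z
Cramer: x(z) = -0.0171+0.2276z;  y(z) = -0.0296+0.3942z
into |P−O₁|² = l²: 1.2072z² + 0.2338z + -0.0422 = 0;  Δ = 0.2586;  z = -0.3074 or 0.1138 → z<0 root = -0.3074
x = -0.0871, y = -0.1508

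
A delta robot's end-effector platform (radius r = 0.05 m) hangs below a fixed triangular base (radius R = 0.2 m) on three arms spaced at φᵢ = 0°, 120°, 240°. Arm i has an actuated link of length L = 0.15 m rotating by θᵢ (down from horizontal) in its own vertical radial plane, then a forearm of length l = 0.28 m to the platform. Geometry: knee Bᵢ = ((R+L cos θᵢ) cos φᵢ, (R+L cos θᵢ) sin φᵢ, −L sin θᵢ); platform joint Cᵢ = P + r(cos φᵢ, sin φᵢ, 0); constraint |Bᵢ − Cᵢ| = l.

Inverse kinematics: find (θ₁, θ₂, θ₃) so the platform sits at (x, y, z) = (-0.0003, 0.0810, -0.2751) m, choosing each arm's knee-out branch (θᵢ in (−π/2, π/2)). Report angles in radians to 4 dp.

θ₁ = 1.0472, θ₂ = 0.6109, θ₃ = 1.3966

rotate P by −φ1: (-0.0003, 0.0810, -0.2751)
  e−x'=0.1503;  (l²−L²−(e−x')²−y'²−z²)/2L = -0.1631
  γ=atan2(-0.2751,0.1503)=-1.0708;  ψ=arccos(-0.5203)=2.1180;  θ1=γ+ψ≈1.0472
rotate P by −φ2: (0.0703, -0.0402, -0.2751)
  A cos θ + B sin θ = C:  0.0797·cos θ + -0.2751·sin θ = -0.0925
  γ=atan2(-0.2751,0.0797)=-1.2888;  ψ=arccos(-0.3230)=1.8997;  θ2=γ+ψ≈0.6109
arm 3 (φ=240.0°): x'=-0.0700, y'=-0.0408
  A=0.2200, B=-0.2751, C=(l²−L²−A²−y'²−z²)/(2L)=-0.2328
  θ3 = atan2(B,A) + arccos(C/0.3522) = 1.3966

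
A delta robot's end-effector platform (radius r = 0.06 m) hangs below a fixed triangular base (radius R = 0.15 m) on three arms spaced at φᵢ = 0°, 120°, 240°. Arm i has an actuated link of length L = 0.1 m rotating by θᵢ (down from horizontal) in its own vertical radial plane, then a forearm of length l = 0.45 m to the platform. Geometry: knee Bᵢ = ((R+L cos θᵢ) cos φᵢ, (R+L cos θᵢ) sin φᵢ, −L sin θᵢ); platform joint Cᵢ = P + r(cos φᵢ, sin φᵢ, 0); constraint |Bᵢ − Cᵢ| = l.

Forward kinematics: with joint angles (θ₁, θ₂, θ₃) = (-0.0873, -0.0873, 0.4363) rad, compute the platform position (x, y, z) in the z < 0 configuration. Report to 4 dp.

arm 1 at φ=0.0°: ρ1 = 0.1896;  centre 1 = (0.1896, 0.0000, 0.0087)
φ2=120.0°: virtual centre (-0.0948, 0.1642, 0.0087), radius l
arm 3 at φ=240.0°: ρ3 = 0.1806;  centre 3 = (-0.0903, -0.1564, -0.0423)
subtract pairs → two planes through P
plane₁₂: -0.5689x+0.3284y+0.0000z = 0.0000
det = 0.3619;  x = 0.0015+-0.0925z,  y = 0.0025+-0.1603z
into |P−centre ₁|² = l²: 1.0343z² + 0.0166z + -0.1670 = 0;  Δ = 0.6912;  z = -0.4099 or 0.3939 → z<0 root = -0.4099
x = 0.0394, y = 0.0682

(0.0394, 0.0682, -0.4099)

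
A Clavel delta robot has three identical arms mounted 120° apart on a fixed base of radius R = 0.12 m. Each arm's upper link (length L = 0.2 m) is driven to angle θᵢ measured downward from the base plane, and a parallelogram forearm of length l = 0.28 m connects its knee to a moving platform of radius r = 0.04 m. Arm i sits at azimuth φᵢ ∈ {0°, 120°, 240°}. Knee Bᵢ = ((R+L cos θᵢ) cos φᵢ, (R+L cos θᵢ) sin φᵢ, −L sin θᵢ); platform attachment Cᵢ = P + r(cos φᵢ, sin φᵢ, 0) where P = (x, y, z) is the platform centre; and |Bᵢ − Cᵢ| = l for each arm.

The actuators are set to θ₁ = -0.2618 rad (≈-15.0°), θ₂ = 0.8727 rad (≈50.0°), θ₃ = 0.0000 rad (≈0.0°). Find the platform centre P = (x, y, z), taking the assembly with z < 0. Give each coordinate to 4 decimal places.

arm 1 at φ=0.0°: ρ1 = 0.2732;  O1 = (0.2732, 0.0000, 0.0518)
O2 = (0.2086·cos120.0°, 0.2086·sin120.0°, -0.1532) = (-0.1043, 0.1806, -0.1532)
φ3=240.0°: virtual centre (-0.1400, -0.2425, 0.0000), radius l
eliminate P² terms by subtracting sphere 1 from 2 and 3
plane₁₂: -0.7549x+0.3612y+-0.4100z = -0.0103
Cramer: x(z) = 0.0070-0.3554z;  y(z) = -0.0141+0.3921z
sphere 1 gives Az²+Bz+C=0 with A=1.2801, B=0.0747, C=-0.0046;  B²−4AC=0.0293;  roots -0.0961, 0.0377;  negative root z = -0.0961
x = 0.0411, y = -0.0518

(0.0411, -0.0518, -0.0961)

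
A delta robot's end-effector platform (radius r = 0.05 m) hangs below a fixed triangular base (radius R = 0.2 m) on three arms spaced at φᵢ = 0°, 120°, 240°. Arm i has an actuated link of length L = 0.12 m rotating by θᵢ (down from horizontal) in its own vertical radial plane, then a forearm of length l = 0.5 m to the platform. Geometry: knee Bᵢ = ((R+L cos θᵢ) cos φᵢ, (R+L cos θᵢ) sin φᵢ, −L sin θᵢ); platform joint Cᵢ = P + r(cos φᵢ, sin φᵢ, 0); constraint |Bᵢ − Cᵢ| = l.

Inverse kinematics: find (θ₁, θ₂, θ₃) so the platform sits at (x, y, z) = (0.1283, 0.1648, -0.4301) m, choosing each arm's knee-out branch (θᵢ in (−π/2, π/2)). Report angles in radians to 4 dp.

θ₁ = -0.1738, θ₂ = 0.0874, θ₃ = 1.3093

rotate P by −φ1: (0.1283, 0.1648, -0.4301)
  A=0.0217, B=-0.4301, C=(l²−L²−A²−y'²−z²)/(2L)=0.0958
  √(A²+B²)=0.4306;  θ1 = -1.5204+1.3465 ≈ -0.1738
rotate P by −φ2: (0.0786, -0.1935, -0.4301)
  e−x'=0.0714;  (l²−L²−(e−x')²−y'²−z²)/2L = 0.0336
  θ2 = atan2(B,A) + arccos(C/0.4360) = 0.0874
rotate P by −φ3: (-0.2069, 0.0287, -0.4301)
  A cos θ + B sin θ = C:  0.3569·cos θ + -0.4301·sin θ = -0.3232
  γ=atan2(-0.4301,0.3569)=-0.8782;  ψ=arccos(-0.5783)=2.1874;  θ3=γ+ψ≈1.3093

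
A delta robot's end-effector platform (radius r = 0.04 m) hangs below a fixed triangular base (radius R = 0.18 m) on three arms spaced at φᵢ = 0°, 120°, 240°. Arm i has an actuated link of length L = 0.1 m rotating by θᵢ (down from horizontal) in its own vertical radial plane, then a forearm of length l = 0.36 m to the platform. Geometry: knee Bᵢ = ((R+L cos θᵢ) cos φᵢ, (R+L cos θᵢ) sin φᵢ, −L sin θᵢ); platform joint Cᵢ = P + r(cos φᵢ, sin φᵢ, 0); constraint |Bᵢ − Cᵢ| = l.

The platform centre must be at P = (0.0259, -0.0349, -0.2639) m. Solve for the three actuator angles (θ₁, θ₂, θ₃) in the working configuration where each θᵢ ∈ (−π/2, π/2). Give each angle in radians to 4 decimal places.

arm 1 (φ=0.0°): x'=0.0259, y'=-0.0349
  A=0.1141, B=-0.2639, C=(l²−L²−A²−y'²−z²)/(2L)=0.1786
  √(A²+B²)=0.2875;  θ1 = -1.1627+0.9005 ≈ -0.2622
rotate P by −φ2: (-0.0432, -0.0050, -0.2639)
  A cos θ + B sin θ = C:  0.1832·cos θ + -0.2639·sin θ = 0.0819
  √(A²+B²)=0.3212;  θ2 = -0.9640+1.3130 ≈ 0.3490
arm 3 (φ=240.0°): x'=0.0173, y'=0.0399
  A cos θ + B sin θ = C:  0.1227·cos θ + -0.2639·sin θ = 0.1665
  θ3 = atan2(B,A) + arccos(C/0.2910) = -0.1738

θ₁ = -0.2622, θ₂ = 0.3490, θ₃ = -0.1738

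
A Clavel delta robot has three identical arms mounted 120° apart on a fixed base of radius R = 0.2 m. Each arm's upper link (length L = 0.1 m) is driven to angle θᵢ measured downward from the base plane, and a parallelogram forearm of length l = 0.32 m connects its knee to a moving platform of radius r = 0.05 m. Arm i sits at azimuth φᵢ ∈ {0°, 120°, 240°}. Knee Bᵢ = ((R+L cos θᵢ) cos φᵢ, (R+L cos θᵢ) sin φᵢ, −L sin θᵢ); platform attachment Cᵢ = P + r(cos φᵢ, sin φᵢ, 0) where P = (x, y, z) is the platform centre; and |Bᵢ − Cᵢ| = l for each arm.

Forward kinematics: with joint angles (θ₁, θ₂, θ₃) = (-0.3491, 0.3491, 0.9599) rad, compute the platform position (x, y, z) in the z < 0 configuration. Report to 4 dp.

(0.0692, 0.0454, -0.2300)

φ1=0.0°: virtual centre (0.2440, 0.0000, 0.0342), radius l
φ2=120.0°: virtual centre (-0.1220, 0.2113, -0.0342), radius l
arm 3 at φ=240.0°: ρ3 = 0.2074;  S3 = (-0.1037, -0.1796, -0.0819)
|S₂|²−|S₁|² = 0.0000;  |S₃|²−|S₁|² = -0.0110
plane₁₂: -0.7319x+0.4226y+-0.1368z = 0.0000
Cramer: x(z) = 0.0083-0.2646z;  y(z) = 0.0144-0.1344z
sphere 1 gives Az²+Bz+C=0 with A=1.0881, B=0.0524, C=-0.0455;  B²−4AC=0.2008;  roots -0.2300, 0.1818;  negative root z = -0.2300
x = 0.0692, y = 0.0454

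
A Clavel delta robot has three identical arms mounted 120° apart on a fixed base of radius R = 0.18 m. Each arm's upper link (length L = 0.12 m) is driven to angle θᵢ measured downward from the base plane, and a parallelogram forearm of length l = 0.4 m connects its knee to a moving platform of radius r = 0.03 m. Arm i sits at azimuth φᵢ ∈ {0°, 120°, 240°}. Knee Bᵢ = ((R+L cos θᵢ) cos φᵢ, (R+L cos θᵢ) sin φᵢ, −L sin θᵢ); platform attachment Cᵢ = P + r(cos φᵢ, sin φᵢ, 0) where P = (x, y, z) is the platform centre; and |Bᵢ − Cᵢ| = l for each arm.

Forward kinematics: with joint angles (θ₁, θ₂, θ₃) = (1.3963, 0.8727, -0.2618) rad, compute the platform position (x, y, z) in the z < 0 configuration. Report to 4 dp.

(-0.1368, -0.1082, -0.3498)

arm 1 at φ=0.0°: (R−r)+L cos θ1 = 0.1708;  S1 = (0.1708, 0.0000, -0.1182)
arm 2 at φ=120.0°: (R−r)+L cos θ2 = 0.2271;  S2 = (-0.1136, 0.1967, -0.0919)
arm 3 at φ=240.0°: (R−r)+L cos θ3 = 0.2659;  S3 = (-0.1330, -0.2303, 0.0311)
eliminate P² terms by subtracting sphere 1 from 2 and 3
[-0.5688 0.3934 0.0525]·P = 0.0169;  [-0.6076 -0.4606 0.2985]·P = 0.0285
det = 0.5010;  x = -0.0379+0.2826z,  y = -0.0119+0.2752z
quadratic in z: (1.1556)z²+(0.1118)z+(-0.1023)=0, √Δ=0.6967 → z ∈ {-0.3498, 0.2531}; z = -0.3498 (taking z<0)
x = -0.1368, y = -0.1082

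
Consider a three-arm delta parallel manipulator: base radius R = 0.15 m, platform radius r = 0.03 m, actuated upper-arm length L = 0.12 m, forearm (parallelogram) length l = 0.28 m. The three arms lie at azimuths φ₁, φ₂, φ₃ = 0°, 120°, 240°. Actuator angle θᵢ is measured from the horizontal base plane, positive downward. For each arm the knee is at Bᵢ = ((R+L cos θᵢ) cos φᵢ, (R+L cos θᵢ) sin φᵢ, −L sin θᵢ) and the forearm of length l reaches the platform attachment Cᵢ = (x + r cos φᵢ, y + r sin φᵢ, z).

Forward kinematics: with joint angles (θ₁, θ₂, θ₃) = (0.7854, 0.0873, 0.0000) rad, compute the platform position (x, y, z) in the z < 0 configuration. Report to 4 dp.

φ1=0.0°: virtual centre (0.2049, 0.0000, -0.0849), radius l
centre 2 = (0.2395·cos120.0°, 0.2395·sin120.0°, -0.0105) = (-0.1198, 0.2075, -0.0105)
centre 3 = (0.2400·cos240.0°, 0.2400·sin240.0°, 0.0000) = (-0.1200, -0.2078, 0.0000)
|centre ₂|²−|centre ₁|² = 0.0083;  |centre ₃|²−|centre ₁|² = 0.0084
linear system: -0.6492x+0.4149y = 0.0083−0.1488z; -0.6497x+-0.4157y = 0.0084−0.1697z
det = 0.5395;  x = -0.0129+0.2452z,  y = -0.0001+0.0251z
into |P−centre ₁|² = l²: 1.0607z² + 0.0629z + -0.0238 = 0;  Δ = 0.1049;  z = -0.1823 or 0.1230 → z<0 root = -0.1823
x = -0.0576, y = -0.0047

(-0.0576, -0.0047, -0.1823)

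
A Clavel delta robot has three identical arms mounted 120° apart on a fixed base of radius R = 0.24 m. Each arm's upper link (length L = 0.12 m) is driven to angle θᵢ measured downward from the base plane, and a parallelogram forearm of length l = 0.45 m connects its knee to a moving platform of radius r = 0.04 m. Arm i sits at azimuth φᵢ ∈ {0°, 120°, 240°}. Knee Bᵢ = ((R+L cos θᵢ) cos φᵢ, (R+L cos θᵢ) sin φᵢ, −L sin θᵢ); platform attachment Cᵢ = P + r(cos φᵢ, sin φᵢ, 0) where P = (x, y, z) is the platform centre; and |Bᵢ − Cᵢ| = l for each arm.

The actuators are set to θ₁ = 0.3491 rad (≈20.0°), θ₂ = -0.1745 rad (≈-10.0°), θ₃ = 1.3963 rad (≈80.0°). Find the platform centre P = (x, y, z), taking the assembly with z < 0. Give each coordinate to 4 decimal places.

φ1=0.0°: virtual centre (0.3128, 0.0000, -0.0410), radius l
arm 2 at φ=120.0°: ρ2 = 0.3182;  centre 2 = (-0.1591, 0.2755, 0.0208)
centre 3 = (0.2208·cos240.0°, 0.2208·sin240.0°, -0.1182) = (-0.1104, -0.1912, -0.1182)
|centre ₂|²−|centre ₁|² = 0.0022;  |centre ₃|²−|centre ₁|² = -0.0368
linear system: -0.9437x+0.5511y = 0.0022−0.1238z; -0.8464x+-0.3825y = -0.0368−-0.1543z
Cramer: x(z) = 0.0235-0.0455z;  y(z) = 0.0442-0.3025z
sphere 1 gives Az²+Bz+C=0 with A=1.0936, B=0.0817, C=-0.1152;  B²−4AC=0.5106;  roots -0.3640, 0.2893;  negative root z = -0.3640
x = 0.0401, y = 0.1543

(0.0401, 0.1543, -0.3640)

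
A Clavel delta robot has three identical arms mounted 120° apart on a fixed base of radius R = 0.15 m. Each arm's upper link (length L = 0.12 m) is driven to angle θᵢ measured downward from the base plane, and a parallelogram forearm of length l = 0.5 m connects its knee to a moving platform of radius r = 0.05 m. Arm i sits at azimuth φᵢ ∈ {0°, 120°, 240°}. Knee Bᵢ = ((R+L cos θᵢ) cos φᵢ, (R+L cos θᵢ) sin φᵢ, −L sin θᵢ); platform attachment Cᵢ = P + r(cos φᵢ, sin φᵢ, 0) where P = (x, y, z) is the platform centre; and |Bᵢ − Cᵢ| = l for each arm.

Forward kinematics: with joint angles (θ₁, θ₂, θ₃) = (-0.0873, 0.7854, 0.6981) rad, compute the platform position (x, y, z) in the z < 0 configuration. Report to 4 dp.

(0.1513, -0.0153, -0.4846)

S1 = (0.2195·cos0.0°, 0.2195·sin0.0°, 0.0105) = (0.2195, 0.0000, 0.0105)
φ2=120.0°: virtual centre (-0.0924, 0.1601, -0.0849), radius l
arm 3 at φ=240.0°: ρ3 = 0.1919;  S3 = (-0.0960, -0.1662, -0.0771)
subtract pairs → two planes through P
linear system: -0.6239x+0.3202y = -0.0069−-0.1906z; -0.6310x+-0.3324y = -0.0055−-0.1752z
Cramer: x(z) = 0.0100-0.2918z;  y(z) = -0.0023+0.0268z
sphere 1 gives Az²+Bz+C=0 with A=1.0858, B=0.1013, C=-0.2060;  B²−4AC=0.9048;  roots -0.4846, 0.3914;  negative root z = -0.4846
x = 0.1513, y = -0.0153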